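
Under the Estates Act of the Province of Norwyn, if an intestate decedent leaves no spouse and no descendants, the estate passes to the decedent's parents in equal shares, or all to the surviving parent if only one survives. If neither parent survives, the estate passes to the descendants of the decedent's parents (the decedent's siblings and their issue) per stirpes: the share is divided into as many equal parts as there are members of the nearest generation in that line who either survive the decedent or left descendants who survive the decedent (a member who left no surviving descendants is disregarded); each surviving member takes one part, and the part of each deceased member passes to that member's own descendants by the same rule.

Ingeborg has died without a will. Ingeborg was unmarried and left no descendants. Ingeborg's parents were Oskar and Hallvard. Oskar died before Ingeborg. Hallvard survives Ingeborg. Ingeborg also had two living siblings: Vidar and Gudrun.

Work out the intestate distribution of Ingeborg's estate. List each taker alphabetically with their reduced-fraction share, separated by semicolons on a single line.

Hallvard 1

Only one parent, Hallvard, survives, so Hallvard takes the entire estate. The siblings take nothing because a surviving parent has priority.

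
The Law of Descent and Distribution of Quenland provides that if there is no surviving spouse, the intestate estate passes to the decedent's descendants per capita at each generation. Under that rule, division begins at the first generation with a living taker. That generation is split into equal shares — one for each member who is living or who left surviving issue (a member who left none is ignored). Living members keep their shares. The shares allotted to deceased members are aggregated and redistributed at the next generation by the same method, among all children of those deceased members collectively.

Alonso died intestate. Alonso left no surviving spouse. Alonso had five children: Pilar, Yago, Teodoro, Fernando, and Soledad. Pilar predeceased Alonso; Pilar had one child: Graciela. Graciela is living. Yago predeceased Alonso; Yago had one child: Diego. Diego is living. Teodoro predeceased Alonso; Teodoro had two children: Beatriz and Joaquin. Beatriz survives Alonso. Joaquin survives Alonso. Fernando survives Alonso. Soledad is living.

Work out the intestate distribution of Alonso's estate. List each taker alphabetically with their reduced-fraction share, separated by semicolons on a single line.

Beatriz 3/20; Diego 3/20; Fernando 1/5; Graciela 3/20; Joaquin 3/20; Soledad 1/5

There is no surviving spouse, so the entire estate passes to Alonso's descendants per capita at each generation.
At generation 1 (Pilar, Yago, Teodoro, Fernando, Soledad) there are 5 shares of (1)/5 = 1/5 each.
Living: Fernando and Soledad — each takes 1/5.
Deceased: Pilar, Yago, and Teodoro. Their combined 3/5 is pooled and carried to generation 2.
At generation 2 (Graciela, Diego, Beatriz, Joaquin) there are 4 shares of (3/5)/4 = 3/20 each.
Living: Graciela, Diego, Beatriz, and Joaquin — each takes 3/20.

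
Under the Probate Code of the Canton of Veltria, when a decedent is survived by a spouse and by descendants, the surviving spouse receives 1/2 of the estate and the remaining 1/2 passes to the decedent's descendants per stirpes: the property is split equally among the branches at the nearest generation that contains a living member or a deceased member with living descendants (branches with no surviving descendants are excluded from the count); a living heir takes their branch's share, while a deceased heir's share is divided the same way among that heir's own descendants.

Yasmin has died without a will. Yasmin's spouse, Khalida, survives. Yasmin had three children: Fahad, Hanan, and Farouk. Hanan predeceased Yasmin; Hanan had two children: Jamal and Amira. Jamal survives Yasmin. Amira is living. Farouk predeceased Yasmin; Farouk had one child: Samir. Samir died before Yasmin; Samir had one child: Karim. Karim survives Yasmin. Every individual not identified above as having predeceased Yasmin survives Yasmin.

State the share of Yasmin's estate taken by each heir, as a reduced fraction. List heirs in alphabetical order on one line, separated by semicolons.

Khalida, as surviving spouse, takes 1/2.
The remaining 1/2 passes to Yasmin's descendants per stirpes.
The 1/2 is divided into 3 equal shares of 1/6 among Fahad, Hanan, Farouk.
Fahad is living and takes 1/6.
Hanan predeceased; the 1/6 allotted to Hanan's branch passes to Hanan's issue by representation.
The 1/6 is divided into 2 equal shares of 1/12 among Jamal, Amira.
Jamal is living and takes 1/12.
Amira is living and takes 1/12.
Farouk predeceased; the 1/6 allotted to Farouk's branch passes to Farouk's issue by representation.
Samir's line is the sole branch at this level, so the full 1/6 passes to Samir's issue by representation.
Karim is the sole taker at this level and receives the full 1/6.

Amira 1/12; Fahad 1/6; Jamal 1/12; Karim 1/6; Khalida 1/2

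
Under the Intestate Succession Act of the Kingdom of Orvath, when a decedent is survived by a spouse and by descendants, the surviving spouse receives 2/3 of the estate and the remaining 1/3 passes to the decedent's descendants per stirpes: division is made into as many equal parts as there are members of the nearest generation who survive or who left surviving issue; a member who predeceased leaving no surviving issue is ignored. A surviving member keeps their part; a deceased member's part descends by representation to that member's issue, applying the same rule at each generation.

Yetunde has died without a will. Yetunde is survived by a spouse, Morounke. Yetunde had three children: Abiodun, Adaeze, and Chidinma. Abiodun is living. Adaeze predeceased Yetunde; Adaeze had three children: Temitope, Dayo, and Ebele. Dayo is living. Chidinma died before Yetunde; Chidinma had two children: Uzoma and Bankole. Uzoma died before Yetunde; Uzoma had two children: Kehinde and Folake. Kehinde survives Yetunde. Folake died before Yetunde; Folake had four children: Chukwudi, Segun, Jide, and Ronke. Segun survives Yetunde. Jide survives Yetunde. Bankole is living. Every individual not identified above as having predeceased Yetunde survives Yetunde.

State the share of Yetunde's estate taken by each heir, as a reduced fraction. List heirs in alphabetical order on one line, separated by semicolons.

Abiodun 1/9; Bankole 1/18; Chukwudi 1/144; Dayo 1/27; Ebele 1/27; Jide 1/144; Kehinde 1/36; Morounke 2/3; Ronke 1/144; Segun 1/144; Temitope 1/27

Morounke, as surviving spouse, takes 2/3.
The remaining 1/3 passes to Yetunde's descendants per stirpes.
The 1/3 is divided into 3 equal shares of 1/9 among Abiodun, Adaeze, Chidinma.
Abiodun is living and takes 1/9.
Adaeze predeceased; the 1/9 allotted to Adaeze's branch passes to Adaeze's issue by representation.
The 1/9 is divided into 3 equal shares of 1/27 among Temitope, Dayo, Ebele.
Temitope is living and takes 1/27.
Dayo is living and takes 1/27.
Ebele is living and takes 1/27.
Chidinma predeceased; the 1/9 allotted to Chidinma's branch passes to Chidinma's issue by representation.
The 1/9 is divided into 2 equal shares of 1/18 among Uzoma, Bankole.
Uzoma predeceased; the 1/18 allotted to Uzoma's branch passes to Uzoma's issue by representation.
The 1/18 is divided into 2 equal shares of 1/36 among Kehinde, Folake.
Kehinde is living and takes 1/36.
Folake predeceased; the 1/36 allotted to Folake's branch passes to Folake's issue by representation.
The 1/36 is divided into 4 equal shares of 1/144 among Chukwudi, Segun, Jide, Ronke.
Chukwudi is living and takes 1/144.
Segun is living and takes 1/144.
Jide is living and takes 1/144.
Ronke is living and takes 1/144.
Bankole is living and takes 1/18.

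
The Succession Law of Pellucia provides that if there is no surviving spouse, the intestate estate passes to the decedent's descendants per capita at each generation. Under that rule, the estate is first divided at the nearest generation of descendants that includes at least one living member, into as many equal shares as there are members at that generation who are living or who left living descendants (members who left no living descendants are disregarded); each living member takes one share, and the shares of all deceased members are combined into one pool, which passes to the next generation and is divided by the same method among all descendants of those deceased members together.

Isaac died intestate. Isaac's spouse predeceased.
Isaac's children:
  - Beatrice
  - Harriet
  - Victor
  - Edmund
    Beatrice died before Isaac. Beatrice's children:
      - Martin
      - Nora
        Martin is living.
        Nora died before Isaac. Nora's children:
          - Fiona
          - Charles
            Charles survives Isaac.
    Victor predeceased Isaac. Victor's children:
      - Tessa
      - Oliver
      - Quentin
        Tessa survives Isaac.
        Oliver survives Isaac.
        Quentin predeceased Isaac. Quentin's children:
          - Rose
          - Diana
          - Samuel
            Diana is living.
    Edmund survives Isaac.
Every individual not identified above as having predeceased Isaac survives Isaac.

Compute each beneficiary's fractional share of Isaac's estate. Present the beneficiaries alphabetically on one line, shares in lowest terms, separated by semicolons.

Charles 1/25; Diana 1/25; Edmund 1/4; Fiona 1/25; Harriet 1/4; Martin 1/10; Oliver 1/10; Rose 1/25; Samuel 1/25; Tessa 1/10

There is no surviving spouse, so the entire estate passes to Isaac's descendants per capita at each generation.
At generation 1 (Beatrice, Harriet, Victor, Edmund) there are 4 shares of (1)/4 = 1/4 each.
Living: Harriet and Edmund — each takes 1/4.
Deceased: Beatrice and Victor. Their combined 1/2 is pooled and carried to generation 2.
At generation 2 (Martin, Nora, Tessa, Oliver, Quentin) there are 5 shares of (1/2)/5 = 1/10 each.
Living: Martin, Tessa, and Oliver — each takes 1/10.
Deceased: Nora and Quentin. Their combined 1/5 is pooled and carried to generation 3.
At generation 3 (Fiona, Charles, Rose, Diana, Samuel) there are 5 shares of (1/5)/5 = 1/25 each.
Living: Fiona, Charles, Rose, Diana, and Samuel — each takes 1/25.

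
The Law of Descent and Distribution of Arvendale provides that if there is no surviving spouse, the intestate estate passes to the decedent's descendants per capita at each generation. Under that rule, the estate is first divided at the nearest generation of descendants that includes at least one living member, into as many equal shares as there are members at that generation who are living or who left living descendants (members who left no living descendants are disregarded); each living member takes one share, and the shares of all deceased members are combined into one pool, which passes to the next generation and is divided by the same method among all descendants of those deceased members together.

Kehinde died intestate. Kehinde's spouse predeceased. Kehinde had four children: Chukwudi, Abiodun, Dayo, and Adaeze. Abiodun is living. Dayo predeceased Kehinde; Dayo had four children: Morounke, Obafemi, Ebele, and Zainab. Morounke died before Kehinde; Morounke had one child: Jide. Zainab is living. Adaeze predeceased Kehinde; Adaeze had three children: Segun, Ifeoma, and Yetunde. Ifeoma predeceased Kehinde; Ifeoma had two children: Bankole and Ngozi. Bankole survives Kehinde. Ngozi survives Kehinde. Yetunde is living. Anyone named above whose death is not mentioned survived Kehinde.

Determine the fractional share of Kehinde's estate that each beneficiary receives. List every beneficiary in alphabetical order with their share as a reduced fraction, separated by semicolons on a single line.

There is no surviving spouse, so the entire estate passes to Kehinde's descendants per capita at each generation.
At generation 1 (Chukwudi, Abiodun, Dayo, Adaeze) there are 4 shares of (1)/4 = 1/4 each.
Living: Chukwudi and Abiodun — each takes 1/4.
Deceased: Dayo and Adaeze. Their combined 1/2 is pooled and carried to generation 2.
At generation 2 (Morounke, Obafemi, Ebele, Zainab, Segun, Ifeoma, Yetunde) there are 7 shares of (1/2)/7 = 1/14 each.
Living: Obafemi, Ebele, Zainab, Segun, and Yetunde — each takes 1/14.
Deceased: Morounke and Ifeoma. Their combined 1/7 is pooled and carried to generation 3.
At generation 3 (Jide, Bankole, Ngozi) there are 3 shares of (1/7)/3 = 1/21 each.
Living: Jide, Bankole, and Ngozi — each takes 1/21.

Abiodun 1/4; Bankole 1/21; Chukwudi 1/4; Ebele 1/14; Jide 1/21; Ngozi 1/21; Obafemi 1/14; Segun 1/14; Yetunde 1/14; Zainab 1/14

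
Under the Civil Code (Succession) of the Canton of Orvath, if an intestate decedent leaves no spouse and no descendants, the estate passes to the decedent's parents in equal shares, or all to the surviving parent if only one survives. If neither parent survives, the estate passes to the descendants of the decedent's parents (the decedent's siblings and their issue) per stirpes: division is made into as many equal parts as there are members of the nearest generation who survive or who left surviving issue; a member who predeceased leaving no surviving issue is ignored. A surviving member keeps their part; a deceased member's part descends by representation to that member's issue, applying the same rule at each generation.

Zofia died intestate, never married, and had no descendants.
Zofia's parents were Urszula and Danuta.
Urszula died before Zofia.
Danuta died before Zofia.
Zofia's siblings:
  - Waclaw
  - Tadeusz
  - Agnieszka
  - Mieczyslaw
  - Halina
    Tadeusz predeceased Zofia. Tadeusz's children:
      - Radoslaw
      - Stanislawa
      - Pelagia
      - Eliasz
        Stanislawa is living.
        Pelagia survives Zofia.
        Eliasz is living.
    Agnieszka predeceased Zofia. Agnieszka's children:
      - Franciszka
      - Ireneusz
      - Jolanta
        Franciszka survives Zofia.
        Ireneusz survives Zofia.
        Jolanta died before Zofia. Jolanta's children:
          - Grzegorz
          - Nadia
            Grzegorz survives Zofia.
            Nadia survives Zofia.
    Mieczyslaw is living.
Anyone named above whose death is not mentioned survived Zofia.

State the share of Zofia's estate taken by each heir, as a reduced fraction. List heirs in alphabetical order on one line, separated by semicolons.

Eliasz 1/20; Franciszka 1/15; Grzegorz 1/30; Halina 1/5; Ireneusz 1/15; Mieczyslaw 1/5; Nadia 1/30; Pelagia 1/20; Radoslaw 1/20; Stanislawa 1/20; Waclaw 1/5

Neither parent survives and there are no descendants, so the estate passes to Zofia's siblings and their issue per stirpes.
The estate is divided into 5 equal shares of 1/5 among Waclaw, Tadeusz, Agnieszka, Mieczyslaw, Halina.
Waclaw is living and takes 1/5.
Tadeusz predeceased; the 1/5 allotted to Tadeusz's branch passes to Tadeusz's issue by representation.
The 1/5 is divided into 4 equal shares of 1/20 among Radoslaw, Stanislawa, Pelagia, Eliasz.
Radoslaw is living and takes 1/20.
Stanislawa is living and takes 1/20.
Pelagia is living and takes 1/20.
Eliasz is living and takes 1/20.
Agnieszka predeceased; the 1/5 allotted to Agnieszka's branch passes to Agnieszka's issue by representation.
The 1/5 is divided into 3 equal shares of 1/15 among Franciszka, Ireneusz, Jolanta.
Franciszka is living and takes 1/15.
Ireneusz is living and takes 1/15.
Jolanta predeceased; the 1/15 allotted to Jolanta's branch passes to Jolanta's issue by representation.
The 1/15 is divided into 2 equal shares of 1/30 among Grzegorz, Nadia.
Grzegorz is living and takes 1/30.
Nadia is living and takes 1/30.
Mieczyslaw is living and takes 1/5.
Halina is living and takes 1/5.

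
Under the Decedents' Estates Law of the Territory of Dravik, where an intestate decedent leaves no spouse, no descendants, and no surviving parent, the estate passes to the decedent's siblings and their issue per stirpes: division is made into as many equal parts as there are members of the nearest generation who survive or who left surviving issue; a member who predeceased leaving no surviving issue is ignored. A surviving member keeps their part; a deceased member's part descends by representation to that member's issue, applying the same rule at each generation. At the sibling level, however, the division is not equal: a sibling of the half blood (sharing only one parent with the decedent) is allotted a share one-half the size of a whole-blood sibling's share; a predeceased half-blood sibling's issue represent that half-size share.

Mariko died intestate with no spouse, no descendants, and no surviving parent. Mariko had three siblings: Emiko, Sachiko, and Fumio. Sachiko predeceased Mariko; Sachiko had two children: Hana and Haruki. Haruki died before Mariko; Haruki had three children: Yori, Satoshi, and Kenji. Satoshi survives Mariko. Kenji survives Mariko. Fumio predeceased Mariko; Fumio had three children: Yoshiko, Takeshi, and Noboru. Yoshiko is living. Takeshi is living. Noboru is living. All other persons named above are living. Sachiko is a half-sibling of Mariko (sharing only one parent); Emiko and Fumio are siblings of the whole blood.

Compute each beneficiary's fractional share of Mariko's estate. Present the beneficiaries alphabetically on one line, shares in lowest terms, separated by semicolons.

No spouse, descendants, or parent survives, so the estate passes to Mariko's siblings per stirpes.
Half-blood siblings count for one-half the weight of whole-blood siblings at the initial division.
Dividing 1 in proportion to weights (total weight 5/2): Emiko (weight 1) → 2/5; Sachiko (weight 1/2) → 1/5; Fumio (weight 1) → 2/5.
Emiko is living and takes 2/5.
Sachiko predeceased; the 1/5 allotted to Sachiko's branch passes to Sachiko's issue by representation.
The 1/5 is divided into 2 equal shares of 1/10 among Hana, Haruki.
Hana is living and takes 1/10.
Haruki predeceased; the 1/10 allotted to Haruki's branch passes to Haruki's issue by representation.
The 1/10 is divided into 3 equal shares of 1/30 among Yori, Satoshi, Kenji.
Yori is living and takes 1/30.
Satoshi is living and takes 1/30.
Kenji is living and takes 1/30.
Fumio predeceased; the 2/5 allotted to Fumio's branch passes to Fumio's issue by representation.
The 2/5 is divided into 3 equal shares of 2/15 among Yoshiko, Takeshi, Noboru.
Yoshiko is living and takes 2/15.
Takeshi is living and takes 2/15.
Noboru is living and takes 2/15.

Emiko 2/5; Hana 1/10; Kenji 1/30; Noboru 2/15; Satoshi 1/30; Takeshi 2/15; Yori 1/30; Yoshiko 2/15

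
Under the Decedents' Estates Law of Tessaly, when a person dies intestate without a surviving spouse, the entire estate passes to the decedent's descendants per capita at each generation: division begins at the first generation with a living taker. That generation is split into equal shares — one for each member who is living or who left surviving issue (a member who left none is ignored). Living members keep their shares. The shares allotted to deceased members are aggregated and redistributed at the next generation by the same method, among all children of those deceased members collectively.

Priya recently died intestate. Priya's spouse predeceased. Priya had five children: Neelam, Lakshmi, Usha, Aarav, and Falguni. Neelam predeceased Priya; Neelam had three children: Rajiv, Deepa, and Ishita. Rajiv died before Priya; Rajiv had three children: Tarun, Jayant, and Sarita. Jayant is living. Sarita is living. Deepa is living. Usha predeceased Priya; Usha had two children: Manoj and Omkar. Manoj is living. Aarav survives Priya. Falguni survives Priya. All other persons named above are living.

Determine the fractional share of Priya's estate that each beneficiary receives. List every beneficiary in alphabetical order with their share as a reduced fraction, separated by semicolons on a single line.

There is no surviving spouse, so the entire estate passes to Priya's descendants per capita at each generation.
At generation 1 (Neelam, Lakshmi, Usha, Aarav, Falguni) there are 5 shares of (1)/5 = 1/5 each.
Living: Lakshmi, Aarav, and Falguni — each takes 1/5.
Deceased: Neelam and Usha. Their combined 2/5 is pooled and carried to generation 2.
At generation 2 (Rajiv, Deepa, Ishita, Manoj, Omkar) there are 5 shares of (2/5)/5 = 2/25 each.
Living: Deepa, Ishita, Manoj, and Omkar — each takes 2/25.
Deceased: Rajiv. That 2/25 share is carried to generation 3.
At generation 3 (Tarun, Jayant, Sarita) there are 3 shares of (2/25)/3 = 2/75 each.
Living: Tarun, Jayant, and Sarita — each takes 2/75.

Aarav 1/5; Deepa 2/25; Falguni 1/5; Ishita 2/25; Jayant 2/75; Lakshmi 1/5; Manoj 2/25; Omkar 2/25; Sarita 2/75; Tarun 2/75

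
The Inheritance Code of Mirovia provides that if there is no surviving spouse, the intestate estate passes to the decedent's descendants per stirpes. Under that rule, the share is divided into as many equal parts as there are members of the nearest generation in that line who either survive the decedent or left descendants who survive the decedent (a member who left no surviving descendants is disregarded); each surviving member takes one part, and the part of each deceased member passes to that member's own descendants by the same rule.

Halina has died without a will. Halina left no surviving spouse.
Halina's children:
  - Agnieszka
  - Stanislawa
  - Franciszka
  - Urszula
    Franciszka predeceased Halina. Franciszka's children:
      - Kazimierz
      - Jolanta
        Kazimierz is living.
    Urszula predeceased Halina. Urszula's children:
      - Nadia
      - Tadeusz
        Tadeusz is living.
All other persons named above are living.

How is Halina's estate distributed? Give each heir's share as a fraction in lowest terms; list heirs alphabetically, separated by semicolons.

Agnieszka 1/4; Jolanta 1/8; Kazimierz 1/8; Nadia 1/8; Stanislawa 1/4; Tadeusz 1/8

There is no surviving spouse, so the entire estate passes to Halina's descendants per stirpes.
The estate is divided into 4 equal shares of 1/4 among Agnieszka, Stanislawa, Franciszka, Urszula.
Agnieszka is living and takes 1/4.
Stanislawa is living and takes 1/4.
Franciszka predeceased; the 1/4 allotted to Franciszka's branch passes to Franciszka's issue by representation.
The 1/4 is divided into 2 equal shares of 1/8 among Kazimierz, Jolanta.
Kazimierz is living and takes 1/8.
Jolanta is living and takes 1/8.
Urszula predeceased; the 1/4 allotted to Urszula's branch passes to Urszula's issue by representation.
The 1/4 is divided into 2 equal shares of 1/8 among Nadia, Tadeusz.
Nadia is living and takes 1/8.
Tadeusz is living and takes 1/8.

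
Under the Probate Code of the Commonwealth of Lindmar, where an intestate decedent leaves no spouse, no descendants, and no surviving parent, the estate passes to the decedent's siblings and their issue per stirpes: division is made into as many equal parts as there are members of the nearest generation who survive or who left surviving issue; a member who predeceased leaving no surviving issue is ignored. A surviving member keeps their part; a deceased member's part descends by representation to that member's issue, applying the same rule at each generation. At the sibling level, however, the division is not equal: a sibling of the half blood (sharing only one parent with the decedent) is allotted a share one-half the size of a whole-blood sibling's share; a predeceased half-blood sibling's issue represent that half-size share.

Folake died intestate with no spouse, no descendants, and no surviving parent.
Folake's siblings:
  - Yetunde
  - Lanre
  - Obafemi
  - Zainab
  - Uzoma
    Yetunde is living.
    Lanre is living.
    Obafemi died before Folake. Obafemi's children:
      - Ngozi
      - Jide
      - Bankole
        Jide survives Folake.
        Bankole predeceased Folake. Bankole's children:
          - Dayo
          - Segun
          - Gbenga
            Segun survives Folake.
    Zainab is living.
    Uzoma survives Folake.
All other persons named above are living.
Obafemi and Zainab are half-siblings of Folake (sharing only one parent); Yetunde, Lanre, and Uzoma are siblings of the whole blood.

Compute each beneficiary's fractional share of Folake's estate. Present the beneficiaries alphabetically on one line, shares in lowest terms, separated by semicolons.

Dayo 1/72; Gbenga 1/72; Jide 1/24; Lanre 1/4; Ngozi 1/24; Segun 1/72; Uzoma 1/4; Yetunde 1/4; Zainab 1/8

No spouse, descendants, or parent survives, so the estate passes to Folake's siblings per stirpes.
Half-blood siblings count for one-half the weight of whole-blood siblings at the initial division.
Dividing 1 in proportion to weights (total weight 4): Yetunde (weight 1) → 1/4; Lanre (weight 1) → 1/4; Obafemi (weight 1/2) → 1/8; Zainab (weight 1/2) → 1/8; Uzoma (weight 1) → 1/4.
Yetunde is living and takes 1/4.
Lanre is living and takes 1/4.
Obafemi predeceased; the 1/8 allotted to Obafemi's branch passes to Obafemi's issue by representation.
The 1/8 is divided into 3 equal shares of 1/24 among Ngozi, Jide, Bankole.
Ngozi is living and takes 1/24.
Jide is living and takes 1/24.
Bankole predeceased; the 1/24 allotted to Bankole's branch passes to Bankole's issue by representation.
The 1/24 is divided into 3 equal shares of 1/72 among Dayo, Segun, Gbenga.
Dayo is living and takes 1/72.
Segun is living and takes 1/72.
Gbenga is living and takes 1/72.
Zainab is living and takes 1/8.
Uzoma is living and takes 1/4.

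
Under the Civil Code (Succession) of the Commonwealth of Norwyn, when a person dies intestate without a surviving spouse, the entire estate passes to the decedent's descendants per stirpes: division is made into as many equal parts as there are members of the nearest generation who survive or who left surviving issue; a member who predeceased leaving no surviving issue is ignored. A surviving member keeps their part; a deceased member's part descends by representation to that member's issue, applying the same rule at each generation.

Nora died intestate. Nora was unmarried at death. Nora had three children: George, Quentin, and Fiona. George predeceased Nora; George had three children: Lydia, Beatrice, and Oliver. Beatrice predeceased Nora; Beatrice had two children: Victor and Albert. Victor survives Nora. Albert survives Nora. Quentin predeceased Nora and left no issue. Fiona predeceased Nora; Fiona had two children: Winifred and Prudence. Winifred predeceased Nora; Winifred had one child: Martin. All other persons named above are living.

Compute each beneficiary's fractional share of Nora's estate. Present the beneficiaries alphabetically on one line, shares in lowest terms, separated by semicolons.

There is no surviving spouse, so the entire estate passes to Nora's descendants per stirpes.
Quentin left no surviving issue, so that branch lapses and is disregarded.
The estate is divided into 2 equal shares of 1/2 among George, Fiona.
George predeceased; the 1/2 allotted to George's branch passes to George's issue by representation.
The 1/2 is divided into 3 equal shares of 1/6 among Lydia, Beatrice, Oliver.
Lydia is living and takes 1/6.
Beatrice predeceased; the 1/6 allotted to Beatrice's branch passes to Beatrice's issue by representation.
The 1/6 is divided into 2 equal shares of 1/12 among Victor, Albert.
Victor is living and takes 1/12.
Albert is living and takes 1/12.
Oliver is living and takes 1/6.
Fiona predeceased; the 1/2 allotted to Fiona's branch passes to Fiona's issue by representation.
The 1/2 is divided into 2 equal shares of 1/4 among Winifred, Prudence.
Winifred predeceased; the 1/4 allotted to Winifred's branch passes to Winifred's issue by representation.
Martin is the sole taker at this level and receives the full 1/4.
Prudence is living and takes 1/4.

Albert 1/12; Lydia 1/6; Martin 1/4; Oliver 1/6; Prudence 1/4; Victor 1/12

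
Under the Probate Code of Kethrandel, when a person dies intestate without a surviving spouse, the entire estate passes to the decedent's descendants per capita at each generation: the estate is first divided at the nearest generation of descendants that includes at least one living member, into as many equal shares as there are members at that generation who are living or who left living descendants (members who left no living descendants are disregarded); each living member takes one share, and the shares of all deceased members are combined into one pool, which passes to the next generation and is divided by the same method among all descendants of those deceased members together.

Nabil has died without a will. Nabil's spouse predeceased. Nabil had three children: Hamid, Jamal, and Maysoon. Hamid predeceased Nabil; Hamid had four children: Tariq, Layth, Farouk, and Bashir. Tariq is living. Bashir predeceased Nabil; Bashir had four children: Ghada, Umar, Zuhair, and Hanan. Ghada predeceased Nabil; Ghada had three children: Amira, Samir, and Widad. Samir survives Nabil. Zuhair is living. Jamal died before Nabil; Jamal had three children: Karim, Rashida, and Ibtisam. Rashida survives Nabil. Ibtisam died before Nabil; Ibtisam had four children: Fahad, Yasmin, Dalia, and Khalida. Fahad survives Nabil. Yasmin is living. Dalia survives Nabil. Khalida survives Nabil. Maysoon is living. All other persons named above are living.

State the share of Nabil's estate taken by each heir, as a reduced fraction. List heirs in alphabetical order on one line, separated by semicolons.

Amira 1/126; Dalia 1/42; Fahad 1/42; Farouk 2/21; Hanan 1/42; Karim 2/21; Khalida 1/42; Layth 2/21; Maysoon 1/3; Rashida 2/21; Samir 1/126; Tariq 2/21; Umar 1/42; Widad 1/126; Yasmin 1/42; Zuhair 1/42

There is no surviving spouse, so the entire estate passes to Nabil's descendants per capita at each generation.
At generation 1 (Hamid, Jamal, Maysoon) there are 3 shares of (1)/3 = 1/3 each.
Living: Maysoon — each takes 1/3.
Deceased: Hamid and Jamal. Their combined 2/3 is pooled and carried to generation 2.
At generation 2 (Tariq, Layth, Farouk, Bashir, Karim, Rashida, Ibtisam) there are 7 shares of (2/3)/7 = 2/21 each.
Living: Tariq, Layth, Farouk, Karim, and Rashida — each takes 2/21.
Deceased: Bashir and Ibtisam. Their combined 4/21 is pooled and carried to generation 3.
At generation 3 (Ghada, Umar, Zuhair, Hanan, Fahad, Yasmin, Dalia, Khalida) there are 8 shares of (4/21)/8 = 1/42 each.
Living: Umar, Zuhair, Hanan, Fahad, Yasmin, Dalia, and Khalida — each takes 1/42.
Deceased: Ghada. That 1/42 share is carried to generation 4.
At generation 4 (Amira, Samir, Widad) there are 3 shares of (1/42)/3 = 1/126 each.
Living: Amira, Samir, and Widad — each takes 1/126.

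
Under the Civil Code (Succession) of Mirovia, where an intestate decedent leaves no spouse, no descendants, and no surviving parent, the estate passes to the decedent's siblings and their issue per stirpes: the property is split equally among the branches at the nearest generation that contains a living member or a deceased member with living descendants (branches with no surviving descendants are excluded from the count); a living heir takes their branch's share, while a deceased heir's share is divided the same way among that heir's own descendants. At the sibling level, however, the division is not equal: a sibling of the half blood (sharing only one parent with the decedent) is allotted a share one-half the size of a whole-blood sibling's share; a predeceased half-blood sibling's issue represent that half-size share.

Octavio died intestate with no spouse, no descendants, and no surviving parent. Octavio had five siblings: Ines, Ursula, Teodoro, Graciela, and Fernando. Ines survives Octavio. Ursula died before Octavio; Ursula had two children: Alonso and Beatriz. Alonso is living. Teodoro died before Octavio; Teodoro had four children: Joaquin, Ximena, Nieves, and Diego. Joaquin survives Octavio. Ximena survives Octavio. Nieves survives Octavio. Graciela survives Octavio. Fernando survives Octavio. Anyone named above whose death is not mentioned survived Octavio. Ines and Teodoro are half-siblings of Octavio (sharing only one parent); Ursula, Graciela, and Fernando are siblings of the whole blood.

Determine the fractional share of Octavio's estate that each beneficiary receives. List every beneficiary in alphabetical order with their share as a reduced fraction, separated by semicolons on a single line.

Alonso 1/8; Beatriz 1/8; Diego 1/32; Fernando 1/4; Graciela 1/4; Ines 1/8; Joaquin 1/32; Nieves 1/32; Ximena 1/32

No spouse, descendants, or parent survives, so the estate passes to Octavio's siblings per stirpes.
Half-blood siblings count for one-half the weight of whole-blood siblings at the initial division.
Dividing 1 in proportion to weights (total weight 4): Ines (weight 1/2) → 1/8; Ursula (weight 1) → 1/4; Teodoro (weight 1/2) → 1/8; Graciela (weight 1) → 1/4; Fernando (weight 1) → 1/4.
Ines is living and takes 1/8.
Ursula predeceased; the 1/4 allotted to Ursula's branch passes to Ursula's issue by representation.
The 1/4 is divided into 2 equal shares of 1/8 among Alonso, Beatriz.
Alonso is living and takes 1/8.
Beatriz is living and takes 1/8.
Teodoro predeceased; the 1/8 allotted to Teodoro's branch passes to Teodoro's issue by representation.
The 1/8 is divided into 4 equal shares of 1/32 among Joaquin, Ximena, Nieves, Diego.
Joaquin is living and takes 1/32.
Ximena is living and takes 1/32.
Nieves is living and takes 1/32.
Diego is living and takes 1/32.
Graciela is living and takes 1/4.
Fernando is living and takes 1/4.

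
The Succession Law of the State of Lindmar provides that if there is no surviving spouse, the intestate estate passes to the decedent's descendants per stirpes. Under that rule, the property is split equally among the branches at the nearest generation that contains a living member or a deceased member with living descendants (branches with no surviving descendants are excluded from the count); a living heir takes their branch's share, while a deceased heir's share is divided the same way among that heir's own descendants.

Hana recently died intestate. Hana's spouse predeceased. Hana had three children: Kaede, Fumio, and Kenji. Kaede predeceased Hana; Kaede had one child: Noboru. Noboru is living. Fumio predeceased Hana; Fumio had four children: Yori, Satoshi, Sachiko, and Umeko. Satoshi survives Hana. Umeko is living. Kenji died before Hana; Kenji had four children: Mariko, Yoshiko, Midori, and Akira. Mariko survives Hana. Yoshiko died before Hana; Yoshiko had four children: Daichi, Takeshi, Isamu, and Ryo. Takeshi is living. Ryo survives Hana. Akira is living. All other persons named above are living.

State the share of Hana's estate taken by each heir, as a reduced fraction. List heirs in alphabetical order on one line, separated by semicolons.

There is no surviving spouse, so the entire estate passes to Hana's descendants per stirpes.
The estate is divided into 3 equal shares of 1/3 among Kaede, Fumio, Kenji.
Kaede predeceased; the 1/3 allotted to Kaede's branch passes to Kaede's issue by representation.
Noboru is the sole taker at this level and receives the full 1/3.
Fumio predeceased; the 1/3 allotted to Fumio's branch passes to Fumio's issue by representation.
The 1/3 is divided into 4 equal shares of 1/12 among Yori, Satoshi, Sachiko, Umeko.
Yori is living and takes 1/12.
Satoshi is living and takes 1/12.
Sachiko is living and takes 1/12.
Umeko is living and takes 1/12.
Kenji predeceased; the 1/3 allotted to Kenji's branch passes to Kenji's issue by representation.
The 1/3 is divided into 4 equal shares of 1/12 among Mariko, Yoshiko, Midori, Akira.
Mariko is living and takes 1/12.
Yoshiko predeceased; the 1/12 allotted to Yoshiko's branch passes to Yoshiko's issue by representation.
The 1/12 is divided into 4 equal shares of 1/48 among Daichi, Takeshi, Isamu, Ryo.
Daichi is living and takes 1/48.
Takeshi is living and takes 1/48.
Isamu is living and takes 1/48.
Ryo is living and takes 1/48.
Midori is living and takes 1/12.
Akira is living and takes 1/12.

Akira 1/12; Daichi 1/48; Isamu 1/48; Mariko 1/12; Midori 1/12; Noboru 1/3; Ryo 1/48; Sachiko 1/12; Satoshi 1/12; Takeshi 1/48; Umeko 1/12; Yori 1/12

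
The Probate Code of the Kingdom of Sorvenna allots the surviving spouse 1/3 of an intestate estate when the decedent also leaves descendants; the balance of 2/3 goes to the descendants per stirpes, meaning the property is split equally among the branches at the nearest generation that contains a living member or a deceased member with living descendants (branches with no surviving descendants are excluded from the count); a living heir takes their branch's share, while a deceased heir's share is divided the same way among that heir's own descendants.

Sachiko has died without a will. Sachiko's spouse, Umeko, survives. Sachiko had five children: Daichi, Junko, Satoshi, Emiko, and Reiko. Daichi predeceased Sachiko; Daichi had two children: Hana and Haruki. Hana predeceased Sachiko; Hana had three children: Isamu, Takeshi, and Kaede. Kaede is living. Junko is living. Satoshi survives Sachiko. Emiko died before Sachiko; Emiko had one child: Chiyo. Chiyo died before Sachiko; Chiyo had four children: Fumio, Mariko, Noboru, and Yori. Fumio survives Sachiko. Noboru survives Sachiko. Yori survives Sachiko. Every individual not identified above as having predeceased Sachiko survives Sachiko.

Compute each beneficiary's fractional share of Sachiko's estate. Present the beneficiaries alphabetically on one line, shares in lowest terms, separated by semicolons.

Umeko, as surviving spouse, takes 1/3.
The remaining 2/3 passes to Sachiko's descendants per stirpes.
The 2/3 is divided into 5 equal shares of 2/15 among Daichi, Junko, Satoshi, Emiko, Reiko.
Daichi predeceased; the 2/15 allotted to Daichi's branch passes to Daichi's issue by representation.
The 2/15 is divided into 2 equal shares of 1/15 among Hana, Haruki.
Hana predeceased; the 1/15 allotted to Hana's branch passes to Hana's issue by representation.
The 1/15 is divided into 3 equal shares of 1/45 among Isamu, Takeshi, Kaede.
Isamu is living and takes 1/45.
Takeshi is living and takes 1/45.
Kaede is living and takes 1/45.
Haruki is living and takes 1/15.
Junko is living and takes 2/15.
Satoshi is living and takes 2/15.
Emiko predeceased; the 2/15 allotted to Emiko's branch passes to Emiko's issue by representation.
Chiyo's line is the sole branch at this level, so the full 2/15 passes to Chiyo's issue by representation.
The 2/15 is divided into 4 equal shares of 1/30 among Fumio, Mariko, Noboru, Yori.
Fumio is living and takes 1/30.
Mariko is living and takes 1/30.
Noboru is living and takes 1/30.
Yori is living and takes 1/30.
Reiko is living and takes 2/15.

Fumio 1/30; Haruki 1/15; Isamu 1/45; Junko 2/15; Kaede 1/45; Mariko 1/30; Noboru 1/30; Reiko 2/15; Satoshi 2/15; Takeshi 1/45; Umeko 1/3; Yori 1/30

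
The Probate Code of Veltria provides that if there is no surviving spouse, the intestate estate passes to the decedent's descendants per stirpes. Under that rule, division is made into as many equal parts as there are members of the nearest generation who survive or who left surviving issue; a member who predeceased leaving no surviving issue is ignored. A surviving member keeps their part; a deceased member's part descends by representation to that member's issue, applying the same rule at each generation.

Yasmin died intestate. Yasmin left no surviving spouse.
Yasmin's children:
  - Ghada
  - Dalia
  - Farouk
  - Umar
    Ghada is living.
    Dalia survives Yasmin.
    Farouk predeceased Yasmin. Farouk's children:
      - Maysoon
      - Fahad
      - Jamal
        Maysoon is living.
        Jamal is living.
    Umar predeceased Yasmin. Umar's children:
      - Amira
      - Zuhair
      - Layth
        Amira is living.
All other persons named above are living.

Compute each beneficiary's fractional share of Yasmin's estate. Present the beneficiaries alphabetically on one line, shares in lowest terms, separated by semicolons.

Amira 1/12; Dalia 1/4; Fahad 1/12; Ghada 1/4; Jamal 1/12; Layth 1/12; Maysoon 1/12; Zuhair 1/12

There is no surviving spouse, so the entire estate passes to Yasmin's descendants per stirpes.
The estate is divided into 4 equal shares of 1/4 among Ghada, Dalia, Farouk, Umar.
Ghada is living and takes 1/4.
Dalia is living and takes 1/4.
Farouk predeceased; the 1/4 allotted to Farouk's branch passes to Farouk's issue by representation.
The 1/4 is divided into 3 equal shares of 1/12 among Maysoon, Fahad, Jamal.
Maysoon is living and takes 1/12.
Fahad is living and takes 1/12.
Jamal is living and takes 1/12.
Umar predeceased; the 1/4 allotted to Umar's branch passes to Umar's issue by representation.
The 1/4 is divided into 3 equal shares of 1/12 among Amira, Zuhair, Layth.
Amira is living and takes 1/12.
Zuhair is living and takes 1/12.
Layth is living and takes 1/12.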